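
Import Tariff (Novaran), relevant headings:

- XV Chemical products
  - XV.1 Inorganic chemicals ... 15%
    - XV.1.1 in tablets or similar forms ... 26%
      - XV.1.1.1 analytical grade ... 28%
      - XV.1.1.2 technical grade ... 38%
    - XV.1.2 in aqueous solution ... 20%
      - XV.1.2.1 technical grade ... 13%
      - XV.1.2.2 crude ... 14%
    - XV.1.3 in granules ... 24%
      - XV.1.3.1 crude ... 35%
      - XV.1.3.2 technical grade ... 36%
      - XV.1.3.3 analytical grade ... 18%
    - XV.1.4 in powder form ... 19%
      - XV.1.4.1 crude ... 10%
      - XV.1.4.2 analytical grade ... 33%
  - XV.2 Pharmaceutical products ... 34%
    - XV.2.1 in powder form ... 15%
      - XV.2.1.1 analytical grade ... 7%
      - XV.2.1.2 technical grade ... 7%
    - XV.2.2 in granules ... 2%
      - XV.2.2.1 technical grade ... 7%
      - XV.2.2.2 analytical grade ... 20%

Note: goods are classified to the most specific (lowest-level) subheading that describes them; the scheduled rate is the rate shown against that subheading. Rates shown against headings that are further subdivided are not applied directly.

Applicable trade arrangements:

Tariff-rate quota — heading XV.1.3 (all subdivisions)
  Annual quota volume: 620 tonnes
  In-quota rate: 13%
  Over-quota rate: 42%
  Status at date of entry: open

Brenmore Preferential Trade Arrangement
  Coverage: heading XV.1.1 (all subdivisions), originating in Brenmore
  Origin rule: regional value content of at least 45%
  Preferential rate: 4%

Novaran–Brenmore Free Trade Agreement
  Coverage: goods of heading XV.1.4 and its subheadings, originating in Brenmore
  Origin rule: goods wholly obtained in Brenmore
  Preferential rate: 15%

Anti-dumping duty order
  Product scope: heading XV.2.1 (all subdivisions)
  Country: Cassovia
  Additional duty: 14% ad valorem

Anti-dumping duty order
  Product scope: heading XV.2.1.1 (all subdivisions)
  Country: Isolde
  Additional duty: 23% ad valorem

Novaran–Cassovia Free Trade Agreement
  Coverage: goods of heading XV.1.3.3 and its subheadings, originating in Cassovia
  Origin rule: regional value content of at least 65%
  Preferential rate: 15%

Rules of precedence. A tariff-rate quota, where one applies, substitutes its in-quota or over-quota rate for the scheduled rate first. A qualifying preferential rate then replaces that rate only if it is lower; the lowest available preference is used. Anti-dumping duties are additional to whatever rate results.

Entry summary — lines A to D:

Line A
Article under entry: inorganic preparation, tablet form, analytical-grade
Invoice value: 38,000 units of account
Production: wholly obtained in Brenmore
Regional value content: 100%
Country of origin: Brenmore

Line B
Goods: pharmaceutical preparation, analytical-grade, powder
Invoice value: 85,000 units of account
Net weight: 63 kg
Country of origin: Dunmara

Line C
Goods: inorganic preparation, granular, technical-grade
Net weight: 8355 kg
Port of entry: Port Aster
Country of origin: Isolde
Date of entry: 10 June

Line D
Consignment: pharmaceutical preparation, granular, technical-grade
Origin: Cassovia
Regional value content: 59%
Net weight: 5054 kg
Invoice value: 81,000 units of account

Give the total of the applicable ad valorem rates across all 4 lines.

Line A: inorganic → XV.1; tablet form → XV.1.1; analytical-grade → XV.1.1.1. Scheduled 28%. Brenmore agreement on XV.1.1: RVC ≥ 45% → 4% available; Brenmore agreement on XV.1.4: XV.1.1.1 not covered; preferential 4%. → 4%.
Line B: pharmaceutical → XV.2; powder → XV.2.1; analytical-grade → XV.2.1.1. Scheduled 7%. No special measure applies. → 7%.
Line C: inorganic → XV.1; granular → XV.1.3; technical-grade → XV.1.3.2. Scheduled 36%. quota on XV.1.3 open → in-quota 13%. → 13%.
Line D: pharmaceutical → XV.2; granular → XV.2.2; technical-grade → XV.2.2.1. Scheduled 7%. Cassovia agreement on XV.1.3.3: XV.2.2.1 not covered. → 7%.
Sum: 4% + 7% + 13% + 7% = 31%.

31%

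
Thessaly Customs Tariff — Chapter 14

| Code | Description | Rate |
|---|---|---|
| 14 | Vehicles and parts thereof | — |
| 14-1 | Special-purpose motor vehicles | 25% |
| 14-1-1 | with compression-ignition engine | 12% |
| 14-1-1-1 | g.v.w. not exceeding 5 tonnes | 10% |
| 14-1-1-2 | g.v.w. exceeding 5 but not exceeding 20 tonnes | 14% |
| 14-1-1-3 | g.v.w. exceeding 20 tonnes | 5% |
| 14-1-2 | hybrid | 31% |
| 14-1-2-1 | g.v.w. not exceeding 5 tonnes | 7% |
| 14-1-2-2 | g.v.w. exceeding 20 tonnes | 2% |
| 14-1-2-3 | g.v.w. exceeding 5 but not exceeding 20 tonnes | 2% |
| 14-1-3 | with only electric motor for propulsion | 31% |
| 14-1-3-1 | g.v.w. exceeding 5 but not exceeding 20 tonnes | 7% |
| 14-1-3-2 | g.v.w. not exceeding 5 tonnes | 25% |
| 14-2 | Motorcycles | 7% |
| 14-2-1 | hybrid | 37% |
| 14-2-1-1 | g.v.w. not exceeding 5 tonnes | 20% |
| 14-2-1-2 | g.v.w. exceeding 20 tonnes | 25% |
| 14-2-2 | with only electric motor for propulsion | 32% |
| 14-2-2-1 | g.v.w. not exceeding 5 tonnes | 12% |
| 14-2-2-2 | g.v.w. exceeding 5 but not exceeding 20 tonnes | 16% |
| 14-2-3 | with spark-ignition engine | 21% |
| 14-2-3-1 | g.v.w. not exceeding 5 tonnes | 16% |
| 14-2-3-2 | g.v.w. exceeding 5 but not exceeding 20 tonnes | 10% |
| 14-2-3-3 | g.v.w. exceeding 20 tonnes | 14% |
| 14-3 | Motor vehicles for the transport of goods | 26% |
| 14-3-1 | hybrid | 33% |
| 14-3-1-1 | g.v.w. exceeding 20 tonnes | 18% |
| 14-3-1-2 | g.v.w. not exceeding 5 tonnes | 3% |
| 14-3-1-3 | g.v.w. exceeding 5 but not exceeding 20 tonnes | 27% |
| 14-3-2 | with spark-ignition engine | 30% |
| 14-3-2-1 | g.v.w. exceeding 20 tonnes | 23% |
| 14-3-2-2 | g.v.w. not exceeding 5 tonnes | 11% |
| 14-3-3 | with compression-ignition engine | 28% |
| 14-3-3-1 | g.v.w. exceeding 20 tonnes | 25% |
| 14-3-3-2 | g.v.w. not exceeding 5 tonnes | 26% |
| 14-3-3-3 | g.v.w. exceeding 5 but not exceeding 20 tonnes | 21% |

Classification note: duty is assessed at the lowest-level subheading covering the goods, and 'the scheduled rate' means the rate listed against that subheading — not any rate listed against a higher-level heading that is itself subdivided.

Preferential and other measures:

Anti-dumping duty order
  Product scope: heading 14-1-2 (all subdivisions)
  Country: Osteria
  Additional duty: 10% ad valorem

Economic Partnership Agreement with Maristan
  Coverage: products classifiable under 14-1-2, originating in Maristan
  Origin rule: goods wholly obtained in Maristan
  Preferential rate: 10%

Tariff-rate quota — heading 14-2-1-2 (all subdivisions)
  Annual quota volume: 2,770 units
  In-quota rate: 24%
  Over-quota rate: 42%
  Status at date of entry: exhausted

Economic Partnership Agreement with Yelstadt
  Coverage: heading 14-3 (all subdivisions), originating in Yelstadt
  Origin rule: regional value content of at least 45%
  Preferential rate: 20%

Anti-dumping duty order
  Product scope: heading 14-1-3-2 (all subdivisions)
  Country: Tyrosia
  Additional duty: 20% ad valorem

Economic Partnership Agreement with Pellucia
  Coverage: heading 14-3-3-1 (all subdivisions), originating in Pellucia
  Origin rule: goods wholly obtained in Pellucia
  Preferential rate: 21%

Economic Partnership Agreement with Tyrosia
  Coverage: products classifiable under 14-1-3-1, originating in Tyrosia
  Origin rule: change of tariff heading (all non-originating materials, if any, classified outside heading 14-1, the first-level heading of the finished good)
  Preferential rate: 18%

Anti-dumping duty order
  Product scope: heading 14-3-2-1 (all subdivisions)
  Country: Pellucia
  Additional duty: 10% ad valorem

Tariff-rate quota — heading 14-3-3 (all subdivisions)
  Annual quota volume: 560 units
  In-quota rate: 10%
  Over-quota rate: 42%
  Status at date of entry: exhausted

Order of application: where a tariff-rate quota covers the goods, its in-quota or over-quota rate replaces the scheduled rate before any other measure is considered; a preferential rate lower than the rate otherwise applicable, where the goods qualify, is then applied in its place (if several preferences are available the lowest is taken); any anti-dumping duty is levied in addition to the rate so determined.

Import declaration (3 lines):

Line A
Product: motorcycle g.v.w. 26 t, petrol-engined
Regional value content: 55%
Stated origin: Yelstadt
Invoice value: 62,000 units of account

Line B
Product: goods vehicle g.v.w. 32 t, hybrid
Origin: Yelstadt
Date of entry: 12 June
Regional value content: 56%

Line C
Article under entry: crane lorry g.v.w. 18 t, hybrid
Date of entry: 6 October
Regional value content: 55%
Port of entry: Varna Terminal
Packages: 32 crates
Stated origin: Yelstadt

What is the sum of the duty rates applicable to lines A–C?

Line A: motorcycle → 14-2; petrol-engined → 14-2-3; g.v.w. 26 t → 14-2-3-3. Scheduled 14%. Yelstadt agreement on 14-3: 14-2-3-3 not covered. → 14%.
Line B: goods vehicle → 14-3; hybrid → 14-3-1; g.v.w. 32 t → 14-3-1-1. Scheduled 18%. Yelstadt agreement on 14-3: RVC ≥ 45% → 20% available; preference 20% not lower than 18% → no reduction. → 18%.
Line C: crane lorry → 14-1; hybrid → 14-1-2; g.v.w. 18 t → 14-1-2-3. Scheduled 2%. Yelstadt agreement on 14-3: 14-1-2-3 not covered. → 2%.
Sum: 14% + 18% + 2% = 34%.

34%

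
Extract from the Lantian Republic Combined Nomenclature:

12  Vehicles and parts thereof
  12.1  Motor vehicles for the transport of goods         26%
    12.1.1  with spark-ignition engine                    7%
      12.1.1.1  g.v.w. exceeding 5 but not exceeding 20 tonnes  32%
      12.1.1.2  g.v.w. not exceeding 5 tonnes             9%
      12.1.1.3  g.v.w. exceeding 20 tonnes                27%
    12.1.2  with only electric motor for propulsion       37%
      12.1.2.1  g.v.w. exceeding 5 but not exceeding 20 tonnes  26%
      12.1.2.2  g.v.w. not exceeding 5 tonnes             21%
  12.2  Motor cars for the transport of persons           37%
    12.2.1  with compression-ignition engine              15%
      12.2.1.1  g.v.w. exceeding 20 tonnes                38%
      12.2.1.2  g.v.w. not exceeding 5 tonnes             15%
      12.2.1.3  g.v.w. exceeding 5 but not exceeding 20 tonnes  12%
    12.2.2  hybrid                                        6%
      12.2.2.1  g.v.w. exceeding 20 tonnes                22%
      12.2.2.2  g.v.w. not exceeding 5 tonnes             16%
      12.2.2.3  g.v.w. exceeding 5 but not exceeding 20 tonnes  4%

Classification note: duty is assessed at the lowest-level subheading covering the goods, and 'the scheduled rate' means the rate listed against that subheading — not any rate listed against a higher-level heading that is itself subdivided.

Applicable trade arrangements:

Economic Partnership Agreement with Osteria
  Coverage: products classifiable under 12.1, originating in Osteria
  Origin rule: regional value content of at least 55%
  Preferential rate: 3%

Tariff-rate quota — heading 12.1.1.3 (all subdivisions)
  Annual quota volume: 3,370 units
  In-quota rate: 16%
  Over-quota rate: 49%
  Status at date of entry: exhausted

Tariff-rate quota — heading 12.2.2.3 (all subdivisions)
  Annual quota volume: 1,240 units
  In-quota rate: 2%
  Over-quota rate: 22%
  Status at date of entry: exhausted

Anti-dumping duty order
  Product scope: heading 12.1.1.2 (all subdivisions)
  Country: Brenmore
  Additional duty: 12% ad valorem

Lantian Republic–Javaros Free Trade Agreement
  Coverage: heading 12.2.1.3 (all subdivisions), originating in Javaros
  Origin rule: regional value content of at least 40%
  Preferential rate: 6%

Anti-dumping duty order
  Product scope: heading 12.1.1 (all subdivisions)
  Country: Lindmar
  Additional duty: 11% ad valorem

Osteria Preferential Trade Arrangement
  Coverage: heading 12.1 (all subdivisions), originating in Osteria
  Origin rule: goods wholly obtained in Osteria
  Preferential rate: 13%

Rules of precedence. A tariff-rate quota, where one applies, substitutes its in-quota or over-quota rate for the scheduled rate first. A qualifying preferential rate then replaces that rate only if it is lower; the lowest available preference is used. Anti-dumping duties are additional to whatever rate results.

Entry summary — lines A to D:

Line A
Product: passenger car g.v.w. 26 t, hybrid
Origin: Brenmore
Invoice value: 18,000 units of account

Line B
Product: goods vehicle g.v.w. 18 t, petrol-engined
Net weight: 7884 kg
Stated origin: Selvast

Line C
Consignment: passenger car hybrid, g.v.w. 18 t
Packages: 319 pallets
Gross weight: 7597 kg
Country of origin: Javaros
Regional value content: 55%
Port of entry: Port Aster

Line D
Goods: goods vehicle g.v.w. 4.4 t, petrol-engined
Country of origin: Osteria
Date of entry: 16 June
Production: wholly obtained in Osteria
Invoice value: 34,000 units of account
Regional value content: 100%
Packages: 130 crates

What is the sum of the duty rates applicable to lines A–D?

79%

Line A: passenger car → 12.2; hybrid → 12.2.2; g.v.w. 26 t → 12.2.2.1. Scheduled 22%. No special measure applies. → 22%.
Line B: goods vehicle → 12.1; petrol-engined → 12.1.1; g.v.w. 18 t → 12.1.1.1. Scheduled 32%. No special measure applies. → 32%.
Line C: passenger car → 12.2; hybrid → 12.2.2; g.v.w. 18 t → 12.2.2.3. Scheduled 4%. quota on 12.2.2.3 exhausted → over-quota 22%; Javaros agreement on 12.2.1.3: 12.2.2.3 not covered. → 22%.
Line D: goods vehicle → 12.1; petrol-engined → 12.1.1; g.v.w. 4.4 t → 12.1.1.2. Scheduled 9%. Osteria agreement on 12.1: RVC ≥ 55% → 3% available; Osteria agreement on 12.1: wholly obtained → 13% available; preferential 3%. → 3%.
Sum: 22% + 32% + 22% + 3% = 79%.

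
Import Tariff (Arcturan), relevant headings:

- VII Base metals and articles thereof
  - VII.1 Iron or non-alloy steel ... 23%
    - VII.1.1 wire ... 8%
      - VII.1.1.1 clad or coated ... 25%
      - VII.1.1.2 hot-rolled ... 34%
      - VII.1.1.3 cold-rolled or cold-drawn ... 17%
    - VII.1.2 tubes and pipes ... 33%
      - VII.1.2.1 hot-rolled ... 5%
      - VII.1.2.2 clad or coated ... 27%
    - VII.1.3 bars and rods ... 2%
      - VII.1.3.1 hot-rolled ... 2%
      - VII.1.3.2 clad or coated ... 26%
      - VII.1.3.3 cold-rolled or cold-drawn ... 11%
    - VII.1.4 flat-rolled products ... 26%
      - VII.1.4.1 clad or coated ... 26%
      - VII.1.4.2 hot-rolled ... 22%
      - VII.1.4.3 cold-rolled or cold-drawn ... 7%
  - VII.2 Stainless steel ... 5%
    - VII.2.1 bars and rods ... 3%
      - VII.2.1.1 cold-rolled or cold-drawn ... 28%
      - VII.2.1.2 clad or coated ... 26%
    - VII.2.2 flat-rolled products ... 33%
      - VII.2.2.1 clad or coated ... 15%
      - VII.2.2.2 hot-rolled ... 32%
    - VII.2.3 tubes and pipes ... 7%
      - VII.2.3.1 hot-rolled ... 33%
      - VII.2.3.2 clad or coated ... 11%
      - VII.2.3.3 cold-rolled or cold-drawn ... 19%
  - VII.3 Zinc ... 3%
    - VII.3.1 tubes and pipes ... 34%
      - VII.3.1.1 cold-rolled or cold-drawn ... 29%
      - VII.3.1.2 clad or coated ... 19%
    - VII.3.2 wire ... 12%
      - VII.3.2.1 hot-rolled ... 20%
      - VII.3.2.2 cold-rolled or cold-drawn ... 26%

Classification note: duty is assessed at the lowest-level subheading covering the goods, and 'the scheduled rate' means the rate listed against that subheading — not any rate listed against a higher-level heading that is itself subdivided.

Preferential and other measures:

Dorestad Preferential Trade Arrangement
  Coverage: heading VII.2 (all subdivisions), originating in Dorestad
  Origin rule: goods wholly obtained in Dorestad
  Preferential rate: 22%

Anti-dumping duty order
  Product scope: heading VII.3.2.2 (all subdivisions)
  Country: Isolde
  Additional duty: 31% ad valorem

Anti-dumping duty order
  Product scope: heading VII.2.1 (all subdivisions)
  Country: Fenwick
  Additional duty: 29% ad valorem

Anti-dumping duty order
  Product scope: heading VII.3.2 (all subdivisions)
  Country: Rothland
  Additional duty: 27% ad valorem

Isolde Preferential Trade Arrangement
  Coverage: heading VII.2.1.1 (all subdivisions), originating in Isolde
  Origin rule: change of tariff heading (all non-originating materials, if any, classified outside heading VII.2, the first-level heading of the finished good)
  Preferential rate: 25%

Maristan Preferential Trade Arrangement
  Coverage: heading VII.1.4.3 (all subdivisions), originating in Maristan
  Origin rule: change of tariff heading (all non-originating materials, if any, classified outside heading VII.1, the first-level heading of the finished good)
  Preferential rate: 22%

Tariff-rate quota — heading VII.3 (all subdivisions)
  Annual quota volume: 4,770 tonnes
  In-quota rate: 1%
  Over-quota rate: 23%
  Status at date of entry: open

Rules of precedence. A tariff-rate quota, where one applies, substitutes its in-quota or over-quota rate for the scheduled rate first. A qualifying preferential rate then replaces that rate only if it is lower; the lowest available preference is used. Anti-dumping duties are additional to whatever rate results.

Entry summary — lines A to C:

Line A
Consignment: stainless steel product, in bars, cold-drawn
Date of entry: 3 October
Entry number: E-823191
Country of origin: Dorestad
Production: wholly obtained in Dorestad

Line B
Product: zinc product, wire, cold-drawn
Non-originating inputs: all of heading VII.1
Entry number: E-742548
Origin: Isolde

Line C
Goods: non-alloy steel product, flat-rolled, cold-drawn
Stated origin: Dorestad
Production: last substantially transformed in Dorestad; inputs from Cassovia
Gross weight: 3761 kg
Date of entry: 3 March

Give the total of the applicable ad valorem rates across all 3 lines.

Line A: stainless steel → VII.2; in bars → VII.2.1; cold-drawn → VII.2.1.1. Scheduled 28%. Dorestad agreement on VII.2: wholly obtained → 22% available; preferential 22%. → 22%.
Line B: zinc → VII.3; wire → VII.3.2; cold-drawn → VII.3.2.2. Scheduled 26%. quota on VII.3 open → in-quota 1%; Isolde agreement on VII.2.1.1: VII.3.2.2 not covered; anti-dumping (Isolde, VII.3.2.2): +31%; total 1% + 31% = 32%. → 32%.
Line C: non-alloy steel → VII.1; flat-rolled → VII.1.4; cold-drawn → VII.1.4.3. Scheduled 7%. Dorestad agreement on VII.2: VII.1.4.3 not covered. → 7%.
Sum: 22% + 32% + 7% = 61%.

61%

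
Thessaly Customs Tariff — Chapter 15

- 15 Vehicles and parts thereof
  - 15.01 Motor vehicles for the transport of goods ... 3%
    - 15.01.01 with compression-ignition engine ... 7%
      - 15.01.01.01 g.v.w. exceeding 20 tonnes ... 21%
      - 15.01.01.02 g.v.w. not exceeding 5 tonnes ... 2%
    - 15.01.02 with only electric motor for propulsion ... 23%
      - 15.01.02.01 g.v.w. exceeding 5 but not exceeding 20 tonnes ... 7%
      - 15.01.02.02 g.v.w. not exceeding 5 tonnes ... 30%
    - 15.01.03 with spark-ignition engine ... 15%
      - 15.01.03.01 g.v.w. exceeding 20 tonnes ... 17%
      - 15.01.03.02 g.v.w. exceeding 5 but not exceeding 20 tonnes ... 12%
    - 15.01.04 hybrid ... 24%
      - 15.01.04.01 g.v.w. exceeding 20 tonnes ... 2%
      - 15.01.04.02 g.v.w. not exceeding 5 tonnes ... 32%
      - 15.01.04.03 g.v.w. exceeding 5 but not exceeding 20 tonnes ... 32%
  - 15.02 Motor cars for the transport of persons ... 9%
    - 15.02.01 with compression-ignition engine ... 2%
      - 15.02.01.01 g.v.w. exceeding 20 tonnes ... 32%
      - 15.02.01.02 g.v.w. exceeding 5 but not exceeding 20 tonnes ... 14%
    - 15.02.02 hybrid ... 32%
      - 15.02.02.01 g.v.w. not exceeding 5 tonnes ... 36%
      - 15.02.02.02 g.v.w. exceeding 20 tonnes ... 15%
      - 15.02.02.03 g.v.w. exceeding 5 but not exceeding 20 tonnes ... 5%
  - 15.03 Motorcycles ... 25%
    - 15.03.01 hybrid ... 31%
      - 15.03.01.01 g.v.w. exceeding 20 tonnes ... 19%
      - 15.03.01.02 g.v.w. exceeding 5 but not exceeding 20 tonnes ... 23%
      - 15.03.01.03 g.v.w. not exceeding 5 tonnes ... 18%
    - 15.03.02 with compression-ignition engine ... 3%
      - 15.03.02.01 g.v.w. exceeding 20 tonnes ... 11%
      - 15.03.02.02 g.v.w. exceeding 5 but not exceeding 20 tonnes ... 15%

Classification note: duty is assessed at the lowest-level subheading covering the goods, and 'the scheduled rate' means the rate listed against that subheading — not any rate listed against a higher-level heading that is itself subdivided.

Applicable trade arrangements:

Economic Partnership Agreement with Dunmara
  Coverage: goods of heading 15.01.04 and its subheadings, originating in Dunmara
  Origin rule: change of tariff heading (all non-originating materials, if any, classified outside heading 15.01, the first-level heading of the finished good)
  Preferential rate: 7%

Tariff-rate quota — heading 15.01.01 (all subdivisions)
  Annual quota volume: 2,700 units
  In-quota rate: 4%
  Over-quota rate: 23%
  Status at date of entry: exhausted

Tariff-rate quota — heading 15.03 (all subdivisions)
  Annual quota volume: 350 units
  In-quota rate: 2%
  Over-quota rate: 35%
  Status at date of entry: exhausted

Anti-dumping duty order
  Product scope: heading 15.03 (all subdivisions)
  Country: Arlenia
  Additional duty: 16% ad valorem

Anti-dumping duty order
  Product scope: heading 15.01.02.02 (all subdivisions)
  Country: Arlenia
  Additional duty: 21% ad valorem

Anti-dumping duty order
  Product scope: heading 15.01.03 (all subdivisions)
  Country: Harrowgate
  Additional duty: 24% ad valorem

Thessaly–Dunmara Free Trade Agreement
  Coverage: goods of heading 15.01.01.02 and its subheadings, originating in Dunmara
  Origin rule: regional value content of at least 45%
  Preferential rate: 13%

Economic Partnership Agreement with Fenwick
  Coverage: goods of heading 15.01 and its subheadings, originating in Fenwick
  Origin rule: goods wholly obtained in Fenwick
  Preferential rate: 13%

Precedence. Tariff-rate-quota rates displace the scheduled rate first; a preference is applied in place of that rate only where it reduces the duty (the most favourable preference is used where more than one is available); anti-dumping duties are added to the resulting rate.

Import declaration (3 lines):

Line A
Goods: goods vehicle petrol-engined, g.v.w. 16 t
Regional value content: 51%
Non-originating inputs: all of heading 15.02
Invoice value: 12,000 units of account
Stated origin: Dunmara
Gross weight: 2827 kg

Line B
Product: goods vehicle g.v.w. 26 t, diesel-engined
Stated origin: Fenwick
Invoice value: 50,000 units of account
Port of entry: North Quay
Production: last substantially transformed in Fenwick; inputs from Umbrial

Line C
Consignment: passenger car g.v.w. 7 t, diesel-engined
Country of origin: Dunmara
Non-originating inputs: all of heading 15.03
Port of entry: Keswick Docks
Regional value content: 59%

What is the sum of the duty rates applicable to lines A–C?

Line A: goods vehicle → 15.01; petrol-engined → 15.01.03; g.v.w. 16 t → 15.01.03.02. Scheduled 12%. Dunmara agreement on 15.01.04: 15.01.03.02 not covered; Dunmara agreement on 15.01.01.02: 15.01.03.02 not covered. → 12%.
Line B: goods vehicle → 15.01; diesel-engined → 15.01.01; g.v.w. 26 t → 15.01.01.01. Scheduled 21%. quota on 15.01.01 exhausted → over-quota 23%; Fenwick agreement on 15.01: not wholly obtained. → 23%.
Line C: passenger car → 15.02; diesel-engined → 15.02.01; g.v.w. 7 t → 15.02.01.02. Scheduled 14%. Dunmara agreement on 15.01.04: 15.02.01.02 not covered; Dunmara agreement on 15.01.01.02: 15.02.01.02 not covered. → 14%.
Sum: 12% + 23% + 14% = 49%.

49%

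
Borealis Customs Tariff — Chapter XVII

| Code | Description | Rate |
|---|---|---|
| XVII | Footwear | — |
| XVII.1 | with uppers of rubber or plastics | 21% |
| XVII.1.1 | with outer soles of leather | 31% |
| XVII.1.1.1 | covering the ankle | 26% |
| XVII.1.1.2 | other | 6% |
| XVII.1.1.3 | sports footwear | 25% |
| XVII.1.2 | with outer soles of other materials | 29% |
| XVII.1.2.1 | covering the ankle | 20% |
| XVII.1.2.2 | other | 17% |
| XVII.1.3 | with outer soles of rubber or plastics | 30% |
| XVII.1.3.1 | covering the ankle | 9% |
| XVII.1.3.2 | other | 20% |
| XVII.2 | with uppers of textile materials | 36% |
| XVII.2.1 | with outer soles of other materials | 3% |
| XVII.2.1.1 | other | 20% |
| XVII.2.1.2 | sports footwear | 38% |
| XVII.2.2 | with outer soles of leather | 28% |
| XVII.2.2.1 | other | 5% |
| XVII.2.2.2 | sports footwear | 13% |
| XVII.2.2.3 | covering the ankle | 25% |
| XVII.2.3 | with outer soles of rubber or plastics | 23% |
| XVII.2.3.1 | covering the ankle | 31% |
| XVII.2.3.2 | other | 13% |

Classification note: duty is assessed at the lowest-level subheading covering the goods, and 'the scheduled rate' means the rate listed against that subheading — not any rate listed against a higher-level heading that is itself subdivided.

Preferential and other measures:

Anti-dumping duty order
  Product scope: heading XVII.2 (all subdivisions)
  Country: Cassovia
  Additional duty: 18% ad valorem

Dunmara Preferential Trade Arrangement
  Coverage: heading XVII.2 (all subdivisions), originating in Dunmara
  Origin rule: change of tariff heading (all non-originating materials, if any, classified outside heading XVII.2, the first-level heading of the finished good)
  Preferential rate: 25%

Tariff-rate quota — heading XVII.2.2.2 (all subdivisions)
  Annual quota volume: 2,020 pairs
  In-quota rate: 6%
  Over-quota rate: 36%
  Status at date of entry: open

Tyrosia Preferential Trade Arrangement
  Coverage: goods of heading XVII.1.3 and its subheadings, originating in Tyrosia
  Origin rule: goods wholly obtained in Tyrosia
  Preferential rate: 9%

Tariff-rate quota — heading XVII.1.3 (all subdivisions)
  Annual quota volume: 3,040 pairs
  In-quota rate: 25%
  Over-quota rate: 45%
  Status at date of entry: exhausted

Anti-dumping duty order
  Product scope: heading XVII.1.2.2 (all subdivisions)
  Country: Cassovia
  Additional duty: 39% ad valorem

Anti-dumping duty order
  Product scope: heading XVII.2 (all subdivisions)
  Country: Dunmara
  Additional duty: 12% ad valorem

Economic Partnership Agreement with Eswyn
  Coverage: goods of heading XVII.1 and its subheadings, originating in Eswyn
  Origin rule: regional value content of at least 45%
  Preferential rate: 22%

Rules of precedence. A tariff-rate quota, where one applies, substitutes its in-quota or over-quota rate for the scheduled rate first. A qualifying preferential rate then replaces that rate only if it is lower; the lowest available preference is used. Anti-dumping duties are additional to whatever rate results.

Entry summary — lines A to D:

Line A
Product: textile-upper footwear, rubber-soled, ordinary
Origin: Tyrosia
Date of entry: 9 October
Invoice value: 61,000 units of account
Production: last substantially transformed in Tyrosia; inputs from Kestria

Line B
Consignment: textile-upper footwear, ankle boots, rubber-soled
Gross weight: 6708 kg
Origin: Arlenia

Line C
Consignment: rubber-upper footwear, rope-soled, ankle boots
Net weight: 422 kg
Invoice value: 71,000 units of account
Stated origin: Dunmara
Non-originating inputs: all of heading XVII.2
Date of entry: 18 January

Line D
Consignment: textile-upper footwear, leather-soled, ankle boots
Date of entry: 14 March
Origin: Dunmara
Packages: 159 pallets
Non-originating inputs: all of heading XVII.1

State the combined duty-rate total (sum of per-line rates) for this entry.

Line A: textile-upper → XVII.2; rubber-soled → XVII.2.3; ordinary → XVII.2.3.2. Scheduled 13%. Tyrosia agreement on XVII.1.3: XVII.2.3.2 not covered. → 13%.
Line B: textile-upper → XVII.2; rubber-soled → XVII.2.3; ankle boots → XVII.2.3.1. Scheduled 31%. No special measure applies. → 31%.
Line C: rubber-upper → XVII.1; rope-soled → XVII.1.2; ankle boots → XVII.1.2.1. Scheduled 20%. Dunmara agreement on XVII.2: XVII.1.2.1 not covered. → 20%.
Line D: textile-upper → XVII.2; leather-soled → XVII.2.2; ankle boots → XVII.2.2.3. Scheduled 25%. Dunmara agreement on XVII.2: CTH met → 25% available; preference 25% not lower than 25% → no reduction; anti-dumping (Dunmara, XVII.2): +12%; total 25% + 12% = 37%. → 37%.
Sum: 13% + 31% + 20% + 37% = 101%.

101%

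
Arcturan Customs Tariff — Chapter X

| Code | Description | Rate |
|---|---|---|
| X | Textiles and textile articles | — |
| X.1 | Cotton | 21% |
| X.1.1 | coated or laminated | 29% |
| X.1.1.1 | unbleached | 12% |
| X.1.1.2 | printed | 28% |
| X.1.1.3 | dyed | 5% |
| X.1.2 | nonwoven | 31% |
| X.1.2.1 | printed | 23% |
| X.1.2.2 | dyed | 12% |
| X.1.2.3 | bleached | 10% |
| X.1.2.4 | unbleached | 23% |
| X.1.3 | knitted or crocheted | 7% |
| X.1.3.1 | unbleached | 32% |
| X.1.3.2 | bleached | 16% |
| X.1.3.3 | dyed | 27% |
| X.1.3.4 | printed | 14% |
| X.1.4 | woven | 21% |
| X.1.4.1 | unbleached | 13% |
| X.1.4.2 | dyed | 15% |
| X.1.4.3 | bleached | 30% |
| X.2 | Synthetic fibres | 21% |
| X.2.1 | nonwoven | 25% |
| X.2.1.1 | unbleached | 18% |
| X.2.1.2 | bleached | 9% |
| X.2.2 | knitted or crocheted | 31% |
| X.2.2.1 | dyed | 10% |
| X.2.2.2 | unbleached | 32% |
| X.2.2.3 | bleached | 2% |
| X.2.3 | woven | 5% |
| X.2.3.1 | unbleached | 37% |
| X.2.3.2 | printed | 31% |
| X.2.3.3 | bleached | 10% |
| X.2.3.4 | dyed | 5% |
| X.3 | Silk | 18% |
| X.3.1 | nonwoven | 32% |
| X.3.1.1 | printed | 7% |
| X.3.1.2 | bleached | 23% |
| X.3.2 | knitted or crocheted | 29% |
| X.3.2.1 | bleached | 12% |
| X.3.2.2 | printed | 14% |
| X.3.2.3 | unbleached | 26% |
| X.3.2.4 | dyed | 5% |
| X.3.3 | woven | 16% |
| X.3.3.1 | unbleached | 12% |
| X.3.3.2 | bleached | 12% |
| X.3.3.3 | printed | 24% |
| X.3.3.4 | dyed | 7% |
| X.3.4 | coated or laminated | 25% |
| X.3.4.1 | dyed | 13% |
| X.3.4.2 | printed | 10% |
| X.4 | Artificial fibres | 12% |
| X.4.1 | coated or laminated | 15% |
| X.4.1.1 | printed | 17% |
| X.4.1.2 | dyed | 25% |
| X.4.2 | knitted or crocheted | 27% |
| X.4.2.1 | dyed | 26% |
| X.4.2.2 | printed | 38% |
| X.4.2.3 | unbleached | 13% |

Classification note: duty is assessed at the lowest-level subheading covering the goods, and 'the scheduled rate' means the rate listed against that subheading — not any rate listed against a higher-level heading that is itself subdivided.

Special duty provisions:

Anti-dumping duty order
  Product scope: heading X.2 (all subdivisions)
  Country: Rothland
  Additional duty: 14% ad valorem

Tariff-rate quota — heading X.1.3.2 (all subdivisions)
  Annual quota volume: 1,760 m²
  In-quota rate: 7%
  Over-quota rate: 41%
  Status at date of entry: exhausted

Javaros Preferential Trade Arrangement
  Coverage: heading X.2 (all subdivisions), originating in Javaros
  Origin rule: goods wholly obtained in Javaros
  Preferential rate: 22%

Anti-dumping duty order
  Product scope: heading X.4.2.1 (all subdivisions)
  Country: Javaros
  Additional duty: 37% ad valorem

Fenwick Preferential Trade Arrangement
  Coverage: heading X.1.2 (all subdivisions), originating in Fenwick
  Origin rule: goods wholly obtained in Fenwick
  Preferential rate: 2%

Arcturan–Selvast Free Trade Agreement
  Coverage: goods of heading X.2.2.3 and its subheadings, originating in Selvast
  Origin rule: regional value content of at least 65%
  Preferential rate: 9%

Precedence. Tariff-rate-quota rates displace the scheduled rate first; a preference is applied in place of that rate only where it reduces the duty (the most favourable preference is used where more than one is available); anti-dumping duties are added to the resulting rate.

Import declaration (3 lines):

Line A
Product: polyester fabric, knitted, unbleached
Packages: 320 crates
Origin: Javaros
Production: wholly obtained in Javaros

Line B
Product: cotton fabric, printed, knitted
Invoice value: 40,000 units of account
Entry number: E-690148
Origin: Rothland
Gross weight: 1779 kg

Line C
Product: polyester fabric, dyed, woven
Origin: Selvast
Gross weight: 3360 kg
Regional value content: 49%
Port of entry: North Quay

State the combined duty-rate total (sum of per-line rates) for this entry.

Line A: polyester → X.2; knitted → X.2.2; unbleached → X.2.2.2. Scheduled 32%. Javaros agreement on X.2: wholly obtained → 22% available; preferential 22%. → 22%.
Line B: cotton → X.1; knitted → X.1.3; printed → X.1.3.4. Scheduled 14%. No special measure applies. → 14%.
Line C: polyester → X.2; woven → X.2.3; dyed → X.2.3.4. Scheduled 5%. Selvast agreement on X.2.2.3: X.2.3.4 not covered. → 5%.
Sum: 22% + 14% + 5% = 41%.

41%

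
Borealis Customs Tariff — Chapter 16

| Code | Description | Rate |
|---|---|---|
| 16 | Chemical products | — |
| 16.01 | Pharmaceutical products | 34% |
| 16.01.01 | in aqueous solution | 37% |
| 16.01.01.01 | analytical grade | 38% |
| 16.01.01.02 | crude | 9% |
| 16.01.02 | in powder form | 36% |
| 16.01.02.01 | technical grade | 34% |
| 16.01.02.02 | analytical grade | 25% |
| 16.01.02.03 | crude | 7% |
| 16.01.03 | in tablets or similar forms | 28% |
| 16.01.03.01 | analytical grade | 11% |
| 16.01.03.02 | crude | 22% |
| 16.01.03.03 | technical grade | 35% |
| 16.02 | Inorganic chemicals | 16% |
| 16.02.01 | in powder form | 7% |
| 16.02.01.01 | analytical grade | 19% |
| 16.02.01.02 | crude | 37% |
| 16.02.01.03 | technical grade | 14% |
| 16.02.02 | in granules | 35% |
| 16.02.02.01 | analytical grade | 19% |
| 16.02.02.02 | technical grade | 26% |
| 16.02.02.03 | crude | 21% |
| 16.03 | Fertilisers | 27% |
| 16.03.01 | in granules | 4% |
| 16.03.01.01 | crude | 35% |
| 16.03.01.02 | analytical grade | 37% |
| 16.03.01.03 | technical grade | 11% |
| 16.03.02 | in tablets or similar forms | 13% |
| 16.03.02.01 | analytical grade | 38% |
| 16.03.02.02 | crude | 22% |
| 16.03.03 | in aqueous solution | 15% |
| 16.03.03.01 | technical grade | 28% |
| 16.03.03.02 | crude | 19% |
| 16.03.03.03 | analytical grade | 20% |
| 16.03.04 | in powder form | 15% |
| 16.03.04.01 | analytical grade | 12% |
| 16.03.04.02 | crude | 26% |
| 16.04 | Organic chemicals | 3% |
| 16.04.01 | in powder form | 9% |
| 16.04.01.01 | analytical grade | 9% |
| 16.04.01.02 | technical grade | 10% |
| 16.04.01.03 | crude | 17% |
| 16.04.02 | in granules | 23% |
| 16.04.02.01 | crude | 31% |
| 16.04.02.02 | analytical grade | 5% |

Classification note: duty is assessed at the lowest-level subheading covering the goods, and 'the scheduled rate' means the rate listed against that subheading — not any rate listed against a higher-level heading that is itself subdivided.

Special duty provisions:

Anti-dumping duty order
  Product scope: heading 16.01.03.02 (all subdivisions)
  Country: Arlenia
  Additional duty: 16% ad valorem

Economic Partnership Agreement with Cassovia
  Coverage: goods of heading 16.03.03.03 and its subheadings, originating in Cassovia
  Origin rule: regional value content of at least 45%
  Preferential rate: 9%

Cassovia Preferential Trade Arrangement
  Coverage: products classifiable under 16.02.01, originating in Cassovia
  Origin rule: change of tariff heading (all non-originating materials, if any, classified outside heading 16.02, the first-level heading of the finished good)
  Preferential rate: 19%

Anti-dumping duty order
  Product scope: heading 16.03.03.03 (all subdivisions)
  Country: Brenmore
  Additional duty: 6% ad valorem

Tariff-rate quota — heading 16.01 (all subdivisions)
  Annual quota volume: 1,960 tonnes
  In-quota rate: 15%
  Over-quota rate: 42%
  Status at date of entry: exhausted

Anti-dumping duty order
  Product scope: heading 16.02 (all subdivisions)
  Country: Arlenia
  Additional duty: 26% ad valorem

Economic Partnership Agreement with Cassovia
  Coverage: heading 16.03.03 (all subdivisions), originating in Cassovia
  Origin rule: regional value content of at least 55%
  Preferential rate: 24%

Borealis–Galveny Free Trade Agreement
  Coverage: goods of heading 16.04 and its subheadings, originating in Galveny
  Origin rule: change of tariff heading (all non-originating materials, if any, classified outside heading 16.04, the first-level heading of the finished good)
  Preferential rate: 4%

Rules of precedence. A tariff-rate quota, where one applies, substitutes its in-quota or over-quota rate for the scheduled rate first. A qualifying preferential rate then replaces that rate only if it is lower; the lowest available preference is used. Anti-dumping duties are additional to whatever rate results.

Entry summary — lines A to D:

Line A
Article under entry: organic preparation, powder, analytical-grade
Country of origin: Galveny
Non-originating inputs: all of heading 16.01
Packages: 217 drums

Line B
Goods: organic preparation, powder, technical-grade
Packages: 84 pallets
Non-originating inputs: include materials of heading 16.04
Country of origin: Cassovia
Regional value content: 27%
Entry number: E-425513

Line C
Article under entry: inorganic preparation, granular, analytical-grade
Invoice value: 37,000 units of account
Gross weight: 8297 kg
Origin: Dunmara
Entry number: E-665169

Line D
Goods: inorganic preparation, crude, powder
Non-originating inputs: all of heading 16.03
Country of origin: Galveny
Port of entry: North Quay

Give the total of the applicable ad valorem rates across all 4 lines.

70%

Line A: organic → 16.04; powder → 16.04.01; analytical-grade → 16.04.01.01. Scheduled 9%. Galveny agreement on 16.04: CTH met → 4% available; preferential 4%. → 4%.
Line B: organic → 16.04; powder → 16.04.01; technical-grade → 16.04.01.02. Scheduled 10%. Cassovia agreement on 16.03.03.03: 16.04.01.02 not covered; Cassovia agreement on 16.02.01: 16.04.01.02 not covered; Cassovia agreement on 16.03.03: 16.04.01.02 not covered. → 10%.
Line C: inorganic → 16.02; granular → 16.02.02; analytical-grade → 16.02.02.01. Scheduled 19%. No special measure applies. → 19%.
Line D: inorganic → 16.02; powder → 16.02.01; crude → 16.02.01.02. Scheduled 37%. Galveny agreement on 16.04: 16.02.01.02 not covered. → 37%.
Sum: 4% + 10% + 19% + 37% = 70%.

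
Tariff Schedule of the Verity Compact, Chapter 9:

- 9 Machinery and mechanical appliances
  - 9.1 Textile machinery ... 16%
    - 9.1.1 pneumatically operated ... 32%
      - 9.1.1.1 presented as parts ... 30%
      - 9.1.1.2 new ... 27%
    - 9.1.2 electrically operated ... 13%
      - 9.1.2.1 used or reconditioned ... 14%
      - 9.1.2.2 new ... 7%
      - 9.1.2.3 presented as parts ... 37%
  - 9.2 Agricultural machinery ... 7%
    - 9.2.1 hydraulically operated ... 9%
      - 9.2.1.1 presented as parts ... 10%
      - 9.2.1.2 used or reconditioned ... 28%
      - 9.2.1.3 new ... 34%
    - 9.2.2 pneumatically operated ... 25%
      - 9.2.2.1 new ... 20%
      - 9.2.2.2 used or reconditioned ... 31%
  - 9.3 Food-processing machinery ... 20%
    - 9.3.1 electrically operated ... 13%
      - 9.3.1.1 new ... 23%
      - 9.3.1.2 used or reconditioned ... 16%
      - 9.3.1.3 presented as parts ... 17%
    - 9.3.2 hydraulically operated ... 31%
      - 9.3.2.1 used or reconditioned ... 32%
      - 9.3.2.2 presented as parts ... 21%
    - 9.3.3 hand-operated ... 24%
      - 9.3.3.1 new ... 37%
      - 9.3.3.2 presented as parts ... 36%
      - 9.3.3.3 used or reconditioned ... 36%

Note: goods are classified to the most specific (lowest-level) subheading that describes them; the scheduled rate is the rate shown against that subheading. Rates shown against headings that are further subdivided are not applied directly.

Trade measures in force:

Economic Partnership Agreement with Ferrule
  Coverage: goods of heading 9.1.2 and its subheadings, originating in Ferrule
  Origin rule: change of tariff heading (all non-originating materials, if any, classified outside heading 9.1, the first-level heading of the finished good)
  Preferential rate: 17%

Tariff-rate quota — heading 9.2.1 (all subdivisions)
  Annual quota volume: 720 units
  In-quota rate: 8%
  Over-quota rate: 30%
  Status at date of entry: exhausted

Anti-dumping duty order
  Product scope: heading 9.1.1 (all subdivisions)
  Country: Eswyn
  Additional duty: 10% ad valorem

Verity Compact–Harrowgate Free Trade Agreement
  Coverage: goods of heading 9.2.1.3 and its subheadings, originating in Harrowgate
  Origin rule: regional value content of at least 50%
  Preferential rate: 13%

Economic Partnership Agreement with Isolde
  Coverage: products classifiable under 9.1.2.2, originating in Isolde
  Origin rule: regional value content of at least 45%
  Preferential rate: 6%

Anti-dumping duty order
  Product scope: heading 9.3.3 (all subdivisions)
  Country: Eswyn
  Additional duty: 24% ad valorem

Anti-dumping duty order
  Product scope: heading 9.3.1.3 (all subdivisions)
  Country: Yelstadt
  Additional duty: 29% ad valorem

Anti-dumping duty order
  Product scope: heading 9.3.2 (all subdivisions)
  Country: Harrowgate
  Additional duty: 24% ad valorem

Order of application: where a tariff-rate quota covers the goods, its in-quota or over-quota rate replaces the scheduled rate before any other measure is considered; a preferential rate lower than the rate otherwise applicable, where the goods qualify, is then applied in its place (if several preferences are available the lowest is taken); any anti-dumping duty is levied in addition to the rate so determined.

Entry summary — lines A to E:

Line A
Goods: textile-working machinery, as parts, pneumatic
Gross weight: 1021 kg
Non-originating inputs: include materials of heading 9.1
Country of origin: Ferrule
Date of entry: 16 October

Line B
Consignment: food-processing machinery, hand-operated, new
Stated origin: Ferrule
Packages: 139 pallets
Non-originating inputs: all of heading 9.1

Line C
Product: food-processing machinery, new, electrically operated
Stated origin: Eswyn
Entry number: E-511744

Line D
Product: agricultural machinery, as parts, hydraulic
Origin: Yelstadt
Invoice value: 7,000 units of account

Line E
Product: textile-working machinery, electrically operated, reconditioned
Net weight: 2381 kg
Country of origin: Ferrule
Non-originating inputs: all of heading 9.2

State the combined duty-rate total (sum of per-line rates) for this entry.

134%

Line A: textile-working → 9.1; pneumatic → 9.1.1; as parts → 9.1.1.1. Scheduled 30%. Ferrule agreement on 9.1.2: 9.1.1.1 not covered. → 30%.
Line B: food-processing → 9.3; hand-operated → 9.3.3; new → 9.3.3.1. Scheduled 37%. Ferrule agreement on 9.1.2: 9.3.3.1 not covered. → 37%.
Line C: food-processing → 9.3; electrically operated → 9.3.1; new → 9.3.1.1. Scheduled 23%. No special measure applies. → 23%.
Line D: agricultural → 9.2; hydraulic → 9.2.1; as parts → 9.2.1.1. Scheduled 10%. quota on 9.2.1 exhausted → over-quota 30%. → 30%.
Line E: textile-working → 9.1; electrically operated → 9.1.2; reconditioned → 9.1.2.1. Scheduled 14%. Ferrule agreement on 9.1.2: CTH met → 17% available; preference 17% not lower than 14% → no reduction. → 14%.
Sum: 30% + 37% + 23% + 30% + 14% = 134%.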